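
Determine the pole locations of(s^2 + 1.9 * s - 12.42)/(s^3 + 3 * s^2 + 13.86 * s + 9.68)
Set denominator = 0: s^3 + 3*s^2 + 13.86*s + 9.68 = (s + 0.8)(s^2 + 2.2*s + 12.1) = 0 → Poles: -0.8, -1.1 + 3.3j, -1.1 - 3.3j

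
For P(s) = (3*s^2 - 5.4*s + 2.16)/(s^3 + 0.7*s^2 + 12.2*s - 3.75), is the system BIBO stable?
Denominator: s^3 + 0.7*s^2 + 12.2*s - 3.75 = (s - 0.3)(s^2 + s + 12.5). Poles: -0.5 + 3.5j, -0.5 - 3.5j, 0.3. All Re(p)<0: No (unstable)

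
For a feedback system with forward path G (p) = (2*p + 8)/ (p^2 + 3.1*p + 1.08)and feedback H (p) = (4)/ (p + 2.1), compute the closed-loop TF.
Closed-loop T = G/(1+GH).
Numerator: G_num * H_den = 2*p^2 + 12.2*p + 16.8.
Denominator: G_den * H_den + G_num * H_num = (p^3 + 5.2*p^2 + 7.59*p + 2.268) + (8*p + 32) = p^3 + 5.2*p^2 + 15.59*p + 34.268.
T(p) = (2*p^2 + 12.2*p + 16.8)/(p^3 + 5.2*p^2 + 15.59*p + 34.268)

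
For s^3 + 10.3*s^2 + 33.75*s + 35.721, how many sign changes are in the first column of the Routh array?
Routh array:
s^3: [1, 33.75]; s^2: [10.3, 35.721]; s^1: [30.2819]; s^0: [35.721]
First column: [1, 10.3, 30.2819, 35.721]. Sign changes = 0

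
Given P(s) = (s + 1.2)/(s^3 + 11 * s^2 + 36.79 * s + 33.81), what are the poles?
Set denominator = 0: s^3 + 11*s^2 + 36.79*s + 33.81 = (s + 4.6)(s + 4.9)(s + 1.5) = 0 → Poles: -1.5, -4.6, -4.9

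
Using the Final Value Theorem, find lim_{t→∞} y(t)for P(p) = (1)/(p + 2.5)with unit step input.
FVT: lim_{t→∞} y(t) = lim_{p→0} p*Y(p) where Y(p) = P(p)/p.
= lim_{p→0} P(p) = P(0) = num(0)/den(0) = 1/2.5 = 0.4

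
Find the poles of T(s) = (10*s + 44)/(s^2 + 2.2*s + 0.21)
Set denominator = 0: s^2 + 2.2*s + 0.21 = (s + 2.1)(s + 0.1) = 0 → Poles: -0.1, -2.1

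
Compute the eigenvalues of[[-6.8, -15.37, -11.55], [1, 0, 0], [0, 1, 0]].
Eigenvalues solve det(λI - A) = 0.
Characteristic polynomial: λ^3 + 6.8*λ^2 + 15.37*λ + 11.55 = 0.
Factor: (λ + 2.5)(λ + 2.1)(λ + 2.2) = 0.
Roots: -2.1, -2.2, -2.5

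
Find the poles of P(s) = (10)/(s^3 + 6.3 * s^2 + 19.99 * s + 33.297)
Set denominator = 0: s^3 + 6.3*s^2 + 19.99*s + 33.297 = (s + 3.3)(s^2 + 3*s + 10.09) = 0 → Poles: -1.5 + 2.8j, -1.5 - 2.8j, -3.3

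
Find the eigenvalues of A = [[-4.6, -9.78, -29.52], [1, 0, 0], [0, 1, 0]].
Eigenvalues solve det(λI - A) = 0.
Characteristic polynomial: λ^3 + 4.6*λ^2 + 9.78*λ + 29.52 = 0.
Factor: (λ + 4)(λ^2 + 0.6*λ + 7.38) = 0.
Roots: -0.3 + 2.7j, -0.3 - 2.7j, -4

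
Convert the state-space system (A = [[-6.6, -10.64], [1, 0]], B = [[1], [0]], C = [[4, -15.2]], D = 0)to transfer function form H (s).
H(s) = C(sI - A)⁻¹B + D.
Characteristic polynomial det(sI - A) = s^2 + 6.6*s + 10.64.
Numerator from C·adj(sI-A)·B + D·det(sI-A) = 4*s - 15.2.
H(s) = (4*s - 15.2)/(s^2 + 6.6*s + 10.64)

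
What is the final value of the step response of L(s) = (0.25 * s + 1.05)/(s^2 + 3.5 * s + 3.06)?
FVT: lim_{t→∞} y(t) = lim_{s→0} s*Y(s) where Y(s) = L(s)/s.
= lim_{s→0} L(s) = L(0) = num(0)/den(0) = 1.05/3.06 = 0.3431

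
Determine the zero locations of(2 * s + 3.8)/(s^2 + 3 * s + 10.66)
Set numerator = 0: 2*s + 3.8 = 0 → Zeros: -1.9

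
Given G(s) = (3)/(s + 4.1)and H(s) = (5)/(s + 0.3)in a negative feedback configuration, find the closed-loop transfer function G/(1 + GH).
Closed-loop T = G/(1+GH).
Numerator: G_num * H_den = 3*s + 0.9.
Denominator: G_den * H_den + G_num * H_num = (s^2 + 4.4*s + 1.23) + (15) = s^2 + 4.4*s + 16.23.
T(s) = (3*s + 0.9)/(s^2 + 4.4*s + 16.23)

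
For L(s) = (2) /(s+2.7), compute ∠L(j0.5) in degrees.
Substitute s = j*0.5: L(j0.5) = 0.71618 - 0.132626j.
∠L(j0.5) = atan2(Im, Re) = atan2(-0.132626, 0.71618) = -10.49°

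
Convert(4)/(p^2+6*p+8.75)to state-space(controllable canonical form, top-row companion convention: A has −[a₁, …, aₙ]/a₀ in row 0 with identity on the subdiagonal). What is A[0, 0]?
Reachable canonical form for den = p^2 + 6*p + 8.75: top row of A = -[a₁,a₂,...,aₙ]/a₀, ones on the subdiagonal, zeros elsewhere.
A = [[-6, -8.75], [1, 0]].
A[0,0] = -6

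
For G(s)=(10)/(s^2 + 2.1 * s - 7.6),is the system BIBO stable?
Denominator: s^2 + 2.1*s - 7.6 = (s - 1.9)(s + 4). Poles: -4, 1.9. All Re(p)<0: No (unstable)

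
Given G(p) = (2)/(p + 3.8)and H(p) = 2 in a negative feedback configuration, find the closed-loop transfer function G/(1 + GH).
Closed-loop T = G/(1+GH).
Numerator: G_num * H_den = 2.
Denominator: G_den * H_den + G_num * H_num = (p + 3.8) + (4) = p + 7.8.
T(p) = (2)/(p + 7.8)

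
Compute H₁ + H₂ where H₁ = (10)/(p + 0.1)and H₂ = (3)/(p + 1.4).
Parallel: H = H₁ + H₂ = (n₁·d₂ + n₂·d₁)/(d₁·d₂).
n₁·d₂ = 10*p + 14. n₂·d₁ = 3*p + 0.3. Sum = 13*p + 14.3. d₁·d₂ = p^2 + 1.5*p + 0.14.
H(p) = (13*p + 14.3)/(p^2 + 1.5*p + 0.14)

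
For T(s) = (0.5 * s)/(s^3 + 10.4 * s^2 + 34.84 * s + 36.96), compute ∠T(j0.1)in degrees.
Substitute s = j*0.1: T(j0.1) = 0.000127071 + 0.00134462j.
∠T(j0.1) = atan2(Im, Re) = atan2(0.00134462, 0.000127071) = 84.60°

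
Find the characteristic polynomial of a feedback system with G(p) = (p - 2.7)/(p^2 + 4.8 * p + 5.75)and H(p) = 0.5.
Characteristic poly = G_den * H_den + G_num * H_num = (p^2 + 4.8*p + 5.75) + (0.5*p - 1.35) = p^2 + 5.3*p + 4.4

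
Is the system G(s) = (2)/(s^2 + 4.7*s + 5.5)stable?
Denominator: s^2 + 4.7*s + 5.5 = (s + 2.2)(s + 2.5). Poles: -2.2, -2.5. All Re(p)<0: Yes (stable)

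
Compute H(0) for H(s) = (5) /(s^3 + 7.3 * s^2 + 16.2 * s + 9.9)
DC gain = H(0) = num(0)/den(0) = 5/9.9 = 0.5051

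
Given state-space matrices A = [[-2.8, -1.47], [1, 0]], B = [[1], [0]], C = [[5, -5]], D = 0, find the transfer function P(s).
P(s) = C(sI - A)⁻¹B + D.
Characteristic polynomial det(sI - A) = s^2 + 2.8*s + 1.47.
Numerator from C·adj(sI-A)·B + D·det(sI-A) = 5*s - 5.
P(s) = (5*s - 5)/(s^2 + 2.8*s + 1.47)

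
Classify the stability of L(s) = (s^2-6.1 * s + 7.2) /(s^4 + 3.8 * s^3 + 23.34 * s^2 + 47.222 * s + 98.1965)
Denominator: s^4 + 3.8*s^3 + 23.34*s^2 + 47.222*s + 98.1965 = (s^2 + 3*s + 7.09)(s^2 + 0.8*s + 13.85). Poles: -0.4 + 3.7j, -0.4 - 3.7j, -1.5 + 2.2j, -1.5 - 2.2j. Stable (all poles in LHP)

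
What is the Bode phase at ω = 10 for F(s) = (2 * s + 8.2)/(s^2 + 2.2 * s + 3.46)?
Substitute s = j*10: F(j10) = -0.0358659 - 0.215341j.
∠F(j10) = atan2(Im, Re) = atan2(-0.215341, -0.0358659) = -99.46°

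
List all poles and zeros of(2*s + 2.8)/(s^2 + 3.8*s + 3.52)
Set denominator = 0: s^2 + 3.8*s + 3.52 = (s + 1.6)(s + 2.2) = 0 → Poles: -1.6, -2.2
Set numerator = 0: 2*s + 2.8 = 0 → Zeros: -1.4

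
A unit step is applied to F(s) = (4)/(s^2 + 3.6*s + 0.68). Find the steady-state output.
FVT: lim_{t→∞} y(t) = lim_{s→0} s*Y(s) where Y(s) = F(s)/s.
= lim_{s→0} F(s) = F(0) = num(0)/den(0) = 4/0.68 = 5.882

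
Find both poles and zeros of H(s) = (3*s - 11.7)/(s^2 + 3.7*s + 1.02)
Set denominator = 0: s^2 + 3.7*s + 1.02 = (s + 3.4)(s + 0.3) = 0 → Poles: -0.3, -3.4
Set numerator = 0: 3*s - 11.7 = 0 → Zeros: 3.9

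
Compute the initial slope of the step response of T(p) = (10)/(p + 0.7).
IVT: y'(0⁺) = lim_{p→∞} p²·Y(p) = lim_{p→∞} p·T(p).
deg(num) = 0, deg(den) = 1, relative degree = 1, so p·T(p) → (leading num)/(leading den) = 10/1 = 10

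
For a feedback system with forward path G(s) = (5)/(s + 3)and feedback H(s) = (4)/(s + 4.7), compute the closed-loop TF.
Closed-loop T = G/(1+GH).
Numerator: G_num * H_den = 5*s + 23.5.
Denominator: G_den * H_den + G_num * H_num = (s^2 + 7.7*s + 14.1) + (20) = s^2 + 7.7*s + 34.1.
T(s) = (5*s + 23.5)/(s^2 + 7.7*s + 34.1)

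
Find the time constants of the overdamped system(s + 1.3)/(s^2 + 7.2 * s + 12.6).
Overdamped: real poles at -3, -4.2. τ = -1/pole → τ₁ = 0.3333, τ₂ = 0.2381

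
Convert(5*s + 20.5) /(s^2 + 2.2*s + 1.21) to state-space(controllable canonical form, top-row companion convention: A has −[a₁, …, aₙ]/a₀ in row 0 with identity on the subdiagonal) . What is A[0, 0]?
Reachable canonical form for den = s^2 + 2.2*s + 1.21: top row of A = -[a₁,a₂,...,aₙ]/a₀, ones on the subdiagonal, zeros elsewhere.
A = [[-2.2, -1.21], [1, 0]].
A[0,0] = -2.2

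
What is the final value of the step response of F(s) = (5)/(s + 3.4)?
FVT: lim_{t→∞} y(t) = lim_{s→0} s*Y(s) where Y(s) = F(s)/s.
= lim_{s→0} F(s) = F(0) = num(0)/den(0) = 5/3.4 = 1.471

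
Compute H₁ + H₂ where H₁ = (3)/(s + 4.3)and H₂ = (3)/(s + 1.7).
Parallel: H = H₁ + H₂ = (n₁·d₂ + n₂·d₁)/(d₁·d₂).
n₁·d₂ = 3*s + 5.1. n₂·d₁ = 3*s + 12.9. Sum = 6*s + 18. d₁·d₂ = s^2 + 6*s + 7.31.
H(s) = (6*s + 18)/(s^2 + 6*s + 7.31)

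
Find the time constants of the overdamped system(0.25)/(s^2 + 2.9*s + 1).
Overdamped: real poles at -0.4, -2.5. τ = -1/pole → τ₁ = 2.5, τ₂ = 0.4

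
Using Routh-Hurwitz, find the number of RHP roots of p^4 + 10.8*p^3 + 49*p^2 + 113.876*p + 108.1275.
Routh array:
p^4: [1, 49, 108.1275]; p^3: [10.8, 113.876]; p^2: [38.4559, 108.1275]; p^1: [83.5094]; p^0: [108.1275]
First column: [1, 10.8, 38.4559, 83.5094, 108.1275]. Sign changes = RHP roots = 0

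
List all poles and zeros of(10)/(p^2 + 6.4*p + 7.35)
Set denominator = 0: p^2 + 6.4*p + 7.35 = (p + 4.9)(p + 1.5) = 0 → Poles: -1.5, -4.9
Numerator is a nonzero constant (10) → Zeros: none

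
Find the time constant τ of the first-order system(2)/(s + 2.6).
First-order system: τ = -1/pole. Pole = -2.6. τ = -1/(-2.6) = 0.3846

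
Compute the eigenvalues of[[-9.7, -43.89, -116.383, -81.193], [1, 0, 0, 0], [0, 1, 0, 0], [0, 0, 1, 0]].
Eigenvalues solve det(λI - A) = 0.
Characteristic polynomial: λ^4 + 9.7*λ^3 + 43.89*λ^2 + 116.383*λ + 81.193 = 0.
Factor: (λ + 1)(λ + 4.9)(λ^2 + 3.8*λ + 16.57) = 0.
Roots: -1, -1.9 + 3.6j, -1.9 - 3.6j, -4.9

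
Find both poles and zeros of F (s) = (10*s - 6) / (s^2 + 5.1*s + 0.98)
Set denominator = 0: s^2 + 5.1*s + 0.98 = (s + 0.2)(s + 4.9) = 0 → Poles: -0.2, -4.9
Set numerator = 0: 10*s - 6 = 0 → Zeros: 0.6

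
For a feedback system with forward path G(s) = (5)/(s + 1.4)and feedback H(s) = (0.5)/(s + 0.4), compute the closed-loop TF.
Closed-loop T = G/(1+GH).
Numerator: G_num * H_den = 5*s + 2.
Denominator: G_den * H_den + G_num * H_num = (s^2 + 1.8*s + 0.56) + (2.5) = s^2 + 1.8*s + 3.06.
T(s) = (5*s + 2)/(s^2 + 1.8*s + 3.06)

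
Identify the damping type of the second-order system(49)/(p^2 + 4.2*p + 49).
Standard form: ωn²/(p²+2ζωn·p+ωn²) gives ωn=7, ζ=0.3.
Underdamped (ζ = 0.3 < 1)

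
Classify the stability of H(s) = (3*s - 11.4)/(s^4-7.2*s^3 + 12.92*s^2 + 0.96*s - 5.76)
Denominator: s^4 - 7.2*s^3 + 12.92*s^2 + 0.96*s - 5.76 = (s - 4)(s - 3)(s + 0.6)(s - 0.8). Poles: -0.6, 0.8, 3, 4. Unstable (3 pole(s) in RHP)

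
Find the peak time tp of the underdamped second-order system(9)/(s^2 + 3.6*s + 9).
Standard form: ωn²/(s²+2ζωn·s+ωn²) → ωn = 3, ζ = 0.6.
ωd = ωn·√(1-ζ²) = 3·√(1-0.6²) = 2.4.
tp = π/ωd = π/2.4 = 1.309 s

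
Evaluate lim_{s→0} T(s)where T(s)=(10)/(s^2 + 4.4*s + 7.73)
DC gain = T(0) = num(0)/den(0) = 10/7.73 = 1.294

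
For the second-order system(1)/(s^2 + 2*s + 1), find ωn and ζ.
Standard form: ωn²/(s²+2ζωn·s+ωn²).
const=1=ωn² → ωn=1, s coeff=2=2ζωn → ζ=1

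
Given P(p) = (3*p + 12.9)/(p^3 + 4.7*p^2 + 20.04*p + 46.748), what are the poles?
Set denominator = 0: p^3 + 4.7*p^2 + 20.04*p + 46.748 = (p + 3.1)(p^2 + 1.6*p + 15.08) = 0 → Poles: -0.8 + 3.8j, -0.8 - 3.8j, -3.1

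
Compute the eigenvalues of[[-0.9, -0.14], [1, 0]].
Eigenvalues solve det(λI - A) = 0.
Characteristic polynomial: λ^2 + 0.9*λ + 0.14 = 0.
Factor: (λ + 0.2)(λ + 0.7) = 0.
Roots: -0.2, -0.7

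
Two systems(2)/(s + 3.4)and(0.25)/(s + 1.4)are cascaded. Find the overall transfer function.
Series: H = H₁ · H₂ = (n₁·n₂)/(d₁·d₂).
Num: n₁·n₂ = 0.5. Den: d₁·d₂ = s^2 + 4.8*s + 4.76.
H(s) = (0.5)/(s^2 + 4.8*s + 4.76)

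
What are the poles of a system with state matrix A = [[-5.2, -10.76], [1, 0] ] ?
Eigenvalues solve det(λI - A) = 0.
Characteristic polynomial: λ^2 + 5.2*λ + 10.76 = 0.
Roots: -2.6 + 2j, -2.6 - 2j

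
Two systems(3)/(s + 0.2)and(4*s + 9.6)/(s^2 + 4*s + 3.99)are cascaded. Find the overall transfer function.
Series: H = H₁ · H₂ = (n₁·n₂)/(d₁·d₂).
Num: n₁·n₂ = 12*s + 28.8. Den: d₁·d₂ = s^3 + 4.2*s^2 + 4.79*s + 0.798.
H(s) = (12*s + 28.8)/(s^3 + 4.2*s^2 + 4.79*s + 0.798)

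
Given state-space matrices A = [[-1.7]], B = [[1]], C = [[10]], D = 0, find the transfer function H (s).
H(s) = C(sI - A)⁻¹B + D.
Characteristic polynomial det(sI - A) = s + 1.7.
Numerator from C·adj(sI-A)·B + D·det(sI-A) = 10.
H(s) = (10)/(s + 1.7)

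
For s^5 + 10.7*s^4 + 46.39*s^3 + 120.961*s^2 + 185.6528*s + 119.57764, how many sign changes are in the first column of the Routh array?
Routh array:
s^5: [1, 46.39, 185.6528]; s^4: [10.7, 120.961, 119.57764]; s^3: [35.0852, 174.477]; s^2: [67.7504, 119.57764]; s^1: [112.553]; s^0: [119.57764]
First column: [1, 10.7, 35.0852, 67.7504, 112.553, 119.57764]. Sign changes = 0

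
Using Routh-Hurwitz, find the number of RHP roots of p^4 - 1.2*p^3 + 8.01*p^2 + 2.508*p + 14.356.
Routh array:
p^4: [1, 8.01, 14.356]; p^3: [-1.2, 2.508]; p^2: [10.1, 14.356]; p^1: [4.21366]; p^0: [14.356]
First column: [1, -1.2, 10.1, 4.21366, 14.356]. Sign changes = RHP roots = 2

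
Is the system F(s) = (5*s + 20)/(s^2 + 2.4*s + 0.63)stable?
Denominator: s^2 + 2.4*s + 0.63 = (s + 2.1)(s + 0.3). Poles: -0.3, -2.1. All Re(p)<0: Yes (stable)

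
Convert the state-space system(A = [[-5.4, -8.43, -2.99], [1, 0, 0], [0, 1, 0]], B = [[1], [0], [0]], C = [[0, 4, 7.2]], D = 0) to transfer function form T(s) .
T(s) = C(sI - A)⁻¹B + D.
Characteristic polynomial det(sI - A) = s^3 + 5.4*s^2 + 8.43*s + 2.99.
Numerator from C·adj(sI-A)·B + D·det(sI-A) = 4*s + 7.2.
T(s) = (4*s + 7.2)/(s^3 + 5.4*s^2 + 8.43*s + 2.99)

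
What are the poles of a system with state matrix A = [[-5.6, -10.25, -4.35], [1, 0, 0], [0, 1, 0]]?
Eigenvalues solve det(λI - A) = 0.
Characteristic polynomial: λ^3 + 5.6*λ^2 + 10.25*λ + 4.35 = 0.
Factor: (λ + 0.6)(λ^2 + 5*λ + 7.25) = 0.
Roots: -0.6, -2.5 + 1j, -2.5 - 1j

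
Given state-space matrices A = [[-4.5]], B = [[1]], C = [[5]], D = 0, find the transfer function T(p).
T(p) = C(pI - A)⁻¹B + D.
Characteristic polynomial det(pI - A) = p + 4.5.
Numerator from C·adj(pI-A)·B + D·det(pI-A) = 5.
T(p) = (5)/(p + 4.5)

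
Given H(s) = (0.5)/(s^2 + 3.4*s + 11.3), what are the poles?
Set denominator = 0: s^2 + 3.4*s + 11.3 = 0 → Poles: -1.7 + 2.9j, -1.7 - 2.9j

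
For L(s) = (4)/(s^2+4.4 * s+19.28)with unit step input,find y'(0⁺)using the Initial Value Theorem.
IVT: y'(0⁺) = lim_{s→∞} s²·Y(s) = lim_{s→∞} s·L(s).
deg(num) = 0, deg(den) = 2, relative degree = 2 ≥ 2, so s·L(s) → 0. Initial slope = 0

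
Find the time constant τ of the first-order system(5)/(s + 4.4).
First-order system: τ = -1/pole. Pole = -4.4. τ = -1/(-4.4) = 0.2273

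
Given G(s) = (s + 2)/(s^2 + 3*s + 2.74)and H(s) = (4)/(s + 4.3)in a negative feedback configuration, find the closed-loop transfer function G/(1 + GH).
Closed-loop T = G/(1+GH).
Numerator: G_num * H_den = s^2 + 6.3*s + 8.6.
Denominator: G_den * H_den + G_num * H_num = (s^3 + 7.3*s^2 + 15.64*s + 11.782) + (4*s + 8) = s^3 + 7.3*s^2 + 19.64*s + 19.782.
T(s) = (s^2 + 6.3*s + 8.6)/(s^3 + 7.3*s^2 + 19.64*s + 19.782)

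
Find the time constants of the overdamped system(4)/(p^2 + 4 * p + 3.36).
Overdamped: real poles at -2.8, -1.2. τ = -1/pole → τ₁ = 0.3571, τ₂ = 0.8333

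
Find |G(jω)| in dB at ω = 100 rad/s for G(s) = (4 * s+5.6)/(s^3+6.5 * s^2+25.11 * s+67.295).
Substitute s = j*100: G(j100) = -0.000399679 - 2.04035e-05j.
|G(j100)| = sqrt(Re² + Im²) = 0.0004002.
20*log₁₀(0.0004002) = -67.95 dB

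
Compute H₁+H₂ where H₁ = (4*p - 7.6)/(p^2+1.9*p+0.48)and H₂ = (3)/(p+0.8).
Parallel: H = H₁ + H₂ = (n₁·d₂ + n₂·d₁)/(d₁·d₂).
n₁·d₂ = 4*p^2 - 4.4*p - 6.08. n₂·d₁ = 3*p^2 + 5.7*p + 1.44. Sum = 7*p^2 + 1.3*p - 4.64. d₁·d₂ = p^3 + 2.7*p^2 + 2*p + 0.384.
H(p) = (7*p^2 + 1.3*p - 4.64)/(p^3 + 2.7*p^2 + 2*p + 0.384)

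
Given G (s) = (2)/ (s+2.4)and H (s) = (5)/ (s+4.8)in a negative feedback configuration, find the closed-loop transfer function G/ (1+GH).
Closed-loop T = G/(1+GH).
Numerator: G_num * H_den = 2*s + 9.6.
Denominator: G_den * H_den + G_num * H_num = (s^2 + 7.2*s + 11.52) + (10) = s^2 + 7.2*s + 21.52.
T(s) = (2*s + 9.6)/(s^2 + 7.2*s + 21.52)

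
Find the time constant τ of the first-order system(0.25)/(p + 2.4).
First-order system: τ = -1/pole. Pole = -2.4. τ = -1/(-2.4) = 0.4167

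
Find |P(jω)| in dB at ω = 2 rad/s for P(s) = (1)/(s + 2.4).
Substitute s = j*2: P(j2) = 0.245902 - 0.204918j.
|P(j2)| = sqrt(Re² + Im²) = 0.3201.
20*log₁₀(0.3201) = -9.89 dB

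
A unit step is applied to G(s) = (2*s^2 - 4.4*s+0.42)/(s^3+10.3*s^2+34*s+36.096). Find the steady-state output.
FVT: lim_{t→∞} y(t) = lim_{s→0} s*Y(s) where Y(s) = G(s)/s.
= lim_{s→0} G(s) = G(0) = num(0)/den(0) = 0.42/36.096 = 0.01164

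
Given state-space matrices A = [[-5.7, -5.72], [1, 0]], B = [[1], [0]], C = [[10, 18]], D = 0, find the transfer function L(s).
L(s) = C(sI - A)⁻¹B + D.
Characteristic polynomial det(sI - A) = s^2 + 5.7*s + 5.72.
Numerator from C·adj(sI-A)·B + D·det(sI-A) = 10*s + 18.
L(s) = (10*s + 18)/(s^2 + 5.7*s + 5.72)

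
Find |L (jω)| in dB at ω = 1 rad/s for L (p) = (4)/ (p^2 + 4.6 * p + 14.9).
Substitute p = j*1: L(j1) = 0.259365 - 0.0858329j.
|L(j1)| = sqrt(Re² + Im²) = 0.2732.
20*log₁₀(0.2732) = -11.27 dB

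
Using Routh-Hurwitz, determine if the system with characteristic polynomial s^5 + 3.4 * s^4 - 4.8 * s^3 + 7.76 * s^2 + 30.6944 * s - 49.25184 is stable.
Routh array:
s^5: [1, -4.8, 30.6944]; s^4: [3.4, 7.76, -49.25184]; s^3: [-7.08235, 45.1802]; s^2: [29.4495, -49.25184]; s^1: [33.3356]; s^0: [-49.25184]
First column: [1, 3.4, -7.08235, 29.4495, 33.3356, -49.25184]. Sign changes = 3.
No, unstable (3 RHP root(s))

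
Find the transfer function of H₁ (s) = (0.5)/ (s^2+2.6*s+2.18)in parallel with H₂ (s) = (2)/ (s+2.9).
Parallel: H = H₁ + H₂ = (n₁·d₂ + n₂·d₁)/(d₁·d₂).
n₁·d₂ = 0.5*s + 1.45. n₂·d₁ = 2*s^2 + 5.2*s + 4.36. Sum = 2*s^2 + 5.7*s + 5.81. d₁·d₂ = s^3 + 5.5*s^2 + 9.72*s + 6.322.
H(s) = (2*s^2 + 5.7*s + 5.81)/(s^3 + 5.5*s^2 + 9.72*s + 6.322)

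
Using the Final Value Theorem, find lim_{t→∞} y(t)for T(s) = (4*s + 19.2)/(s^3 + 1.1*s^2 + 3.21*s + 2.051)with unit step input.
FVT: lim_{t→∞} y(t) = lim_{s→0} s*Y(s) where Y(s) = T(s)/s.
= lim_{s→0} T(s) = T(0) = num(0)/den(0) = 19.2/2.051 = 9.361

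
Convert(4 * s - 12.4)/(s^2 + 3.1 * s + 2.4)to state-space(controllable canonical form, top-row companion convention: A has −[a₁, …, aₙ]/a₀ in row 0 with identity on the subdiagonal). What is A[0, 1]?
Reachable canonical form for den = s^2 + 3.1*s + 2.4: top row of A = -[a₁,a₂,...,aₙ]/a₀, ones on the subdiagonal, zeros elsewhere.
A = [[-3.1, -2.4], [1, 0]].
A[0,1] = -2.4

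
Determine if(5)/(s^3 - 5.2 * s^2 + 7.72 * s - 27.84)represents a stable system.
Denominator: s^3 - 5.2*s^2 + 7.72*s - 27.84 = (s - 4.8)(s^2 - 0.4*s + 5.8). Poles: 0.2 + 2.4j, 0.2 - 2.4j, 4.8. All Re(p)<0: No (unstable)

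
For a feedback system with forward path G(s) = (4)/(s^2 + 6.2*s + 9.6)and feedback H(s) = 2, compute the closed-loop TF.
Closed-loop T = G/(1+GH).
Numerator: G_num * H_den = 4.
Denominator: G_den * H_den + G_num * H_num = (s^2 + 6.2*s + 9.6) + (8) = s^2 + 6.2*s + 17.6.
T(s) = (4)/(s^2 + 6.2*s + 17.6)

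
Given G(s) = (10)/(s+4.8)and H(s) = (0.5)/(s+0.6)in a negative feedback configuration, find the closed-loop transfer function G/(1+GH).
Closed-loop T = G/(1+GH).
Numerator: G_num * H_den = 10*s + 6.
Denominator: G_den * H_den + G_num * H_num = (s^2 + 5.4*s + 2.88) + (5) = s^2 + 5.4*s + 7.88.
T(s) = (10*s + 6)/(s^2 + 5.4*s + 7.88)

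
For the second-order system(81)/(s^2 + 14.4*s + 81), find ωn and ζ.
Standard form: ωn²/(s²+2ζωn·s+ωn²).
const=81=ωn² → ωn=9, s coeff=14.4=2ζωn → ζ=0.8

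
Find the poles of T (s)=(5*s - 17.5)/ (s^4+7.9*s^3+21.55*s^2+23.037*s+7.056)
Set denominator = 0: s^4 + 7.9*s^3 + 21.55*s^2 + 23.037*s + 7.056 = (s + 0.5)(s + 2.1)(s + 3.2)(s + 2.1) = 0 → Poles: -0.5, -2.1, -2.1, -3.2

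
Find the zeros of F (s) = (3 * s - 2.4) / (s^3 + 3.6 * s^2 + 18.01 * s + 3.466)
Set numerator = 0: 3*s - 2.4 = 0 → Zeros: 0.8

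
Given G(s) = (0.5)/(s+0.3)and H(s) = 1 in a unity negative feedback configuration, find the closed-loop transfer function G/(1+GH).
Closed-loop T = G/(1+GH).
Numerator: G_num * H_den = 0.5.
Denominator: G_den * H_den + G_num * H_num = (s + 0.3) + (0.5) = s + 0.8.
T(s) = (0.5)/(s + 0.8)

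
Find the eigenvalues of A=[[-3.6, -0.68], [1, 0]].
Eigenvalues solve det(λI - A) = 0.
Characteristic polynomial: λ^2 + 3.6*λ + 0.68 = 0.
Factor: (λ + 0.2)(λ + 3.4) = 0.
Roots: -0.2, -3.4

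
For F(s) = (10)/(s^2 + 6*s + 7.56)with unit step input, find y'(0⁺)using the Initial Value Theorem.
IVT: y'(0⁺) = lim_{s→∞} s²·Y(s) = lim_{s→∞} s·F(s).
deg(num) = 0, deg(den) = 2, relative degree = 2 ≥ 2, so s·F(s) → 0. Initial slope = 0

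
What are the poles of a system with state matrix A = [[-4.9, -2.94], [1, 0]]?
Eigenvalues solve det(λI - A) = 0.
Characteristic polynomial: λ^2 + 4.9*λ + 2.94 = 0.
Factor: (λ + 4.2)(λ + 0.7) = 0.
Roots: -0.7, -4.2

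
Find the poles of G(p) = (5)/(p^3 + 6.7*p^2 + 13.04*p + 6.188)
Set denominator = 0: p^3 + 6.7*p^2 + 13.04*p + 6.188 = (p + 2.6)(p + 0.7)(p + 3.4) = 0 → Poles: -0.7, -2.6, -3.4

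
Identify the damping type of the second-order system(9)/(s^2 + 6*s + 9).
Standard form: ωn²/(s²+2ζωn·s+ωn²) gives ωn=3, ζ=1.
Critically damped (ζ = 1)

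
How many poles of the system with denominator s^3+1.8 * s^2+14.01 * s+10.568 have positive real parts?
s^3 + 1.8*s^2 + 14.01*s + 10.568 = (s + 0.8)(s^2 + s + 13.21). Poles: -0.5 + 3.6j, -0.5 - 3.6j, -0.8. RHP poles (Re>0): 0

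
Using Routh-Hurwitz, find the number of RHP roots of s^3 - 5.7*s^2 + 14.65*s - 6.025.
Routh array:
s^3: [1, 14.65]; s^2: [-5.7, -6.025]; s^1: [13.593]; s^0: [-6.025]
First column: [1, -5.7, 13.593, -6.025]. Sign changes = RHP roots = 3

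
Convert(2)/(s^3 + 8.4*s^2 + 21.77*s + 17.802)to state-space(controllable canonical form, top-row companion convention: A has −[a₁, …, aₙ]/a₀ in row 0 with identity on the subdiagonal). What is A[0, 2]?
Reachable canonical form for den = s^3 + 8.4*s^2 + 21.77*s + 17.802: top row of A = -[a₁,a₂,...,aₙ]/a₀, ones on the subdiagonal, zeros elsewhere.
A = [[-8.4, -21.77, -17.802], [1, 0, 0], [0, 1, 0]].
A[0,2] = -17.802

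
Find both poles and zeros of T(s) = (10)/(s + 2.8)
Set denominator = 0: s + 2.8 = 0 → Poles: -2.8
Numerator is a nonzero constant (10) → Zeros: none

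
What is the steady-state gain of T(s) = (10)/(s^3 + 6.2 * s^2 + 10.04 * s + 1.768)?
DC gain = T(0) = num(0)/den(0) = 10/1.768 = 5.656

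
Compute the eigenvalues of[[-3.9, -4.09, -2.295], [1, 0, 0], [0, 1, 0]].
Eigenvalues solve det(λI - A) = 0.
Characteristic polynomial: λ^3 + 3.9*λ^2 + 4.09*λ + 2.295 = 0.
Factor: (λ + 2.7)(λ^2 + 1.2*λ + 0.85) = 0.
Roots: -0.6 + 0.7j, -0.6 - 0.7j, -2.7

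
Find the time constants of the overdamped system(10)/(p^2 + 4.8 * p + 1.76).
Overdamped: real poles at -4.4, -0.4. τ = -1/pole → τ₁ = 0.2273, τ₂ = 2.5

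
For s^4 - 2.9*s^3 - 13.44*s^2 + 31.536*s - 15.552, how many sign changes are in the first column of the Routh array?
Routh array:
s^4: [1, -13.44, -15.552]; s^3: [-2.9, 31.536]; s^2: [-2.56552, -15.552]; s^1: [49.1156]; s^0: [-15.552]
First column: [1, -2.9, -2.56552, 49.1156, -15.552]. Sign changes = 3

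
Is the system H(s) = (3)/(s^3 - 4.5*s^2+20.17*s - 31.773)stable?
Denominator: s^3 - 4.5*s^2 + 20.17*s - 31.773 = (s - 2.1)(s^2 - 2.4*s + 15.13). Poles: 1.2 + 3.7j, 1.2 - 3.7j, 2.1. All Re(p)<0: No (unstable)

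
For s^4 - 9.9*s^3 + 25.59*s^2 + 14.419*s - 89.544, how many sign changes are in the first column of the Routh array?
Routh array:
s^4: [1, 25.59, -89.544]; s^3: [-9.9, 14.419]; s^2: [27.0465, -89.544]; s^1: [-18.3574]; s^0: [-89.544]
First column: [1, -9.9, 27.0465, -18.3574, -89.544]. Sign changes = 3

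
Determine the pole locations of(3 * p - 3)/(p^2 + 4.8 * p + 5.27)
Set denominator = 0: p^2 + 4.8*p + 5.27 = (p + 3.1)(p + 1.7) = 0 → Poles: -1.7, -3.1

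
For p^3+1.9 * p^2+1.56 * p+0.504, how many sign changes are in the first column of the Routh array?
Routh array:
p^3: [1, 1.56]; p^2: [1.9, 0.504]; p^1: [1.29474]; p^0: [0.504]
First column: [1, 1.9, 1.29474, 0.504]. Sign changes = 0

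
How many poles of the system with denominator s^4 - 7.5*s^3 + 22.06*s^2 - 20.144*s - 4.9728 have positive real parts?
s^4 - 7.5*s^3 + 22.06*s^2 - 20.144*s - 4.9728 = (s - 2.1)(s + 0.2)(s^2 - 5.6*s + 11.84). Poles: -0.2, 2.1, 2.8 + 2j, 2.8 - 2j. RHP poles (Re>0): 3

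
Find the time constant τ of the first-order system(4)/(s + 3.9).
First-order system: τ = -1/pole. Pole = -3.9. τ = -1/(-3.9) = 0.2564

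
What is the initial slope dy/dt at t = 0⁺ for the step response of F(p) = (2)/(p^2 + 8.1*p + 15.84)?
IVT: y'(0⁺) = lim_{p→∞} p²·Y(p) = lim_{p→∞} p·F(p).
deg(num) = 0, deg(den) = 2, relative degree = 2 ≥ 2, so p·F(p) → 0. Initial slope = 0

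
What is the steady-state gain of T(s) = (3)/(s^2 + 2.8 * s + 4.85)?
DC gain = T(0) = num(0)/den(0) = 3/4.85 = 0.6186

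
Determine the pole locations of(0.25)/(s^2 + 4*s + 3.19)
Set denominator = 0: s^2 + 4*s + 3.19 = (s + 1.1)(s + 2.9) = 0 → Poles: -1.1, -2.9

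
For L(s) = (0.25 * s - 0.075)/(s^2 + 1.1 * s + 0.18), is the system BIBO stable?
Denominator: s^2 + 1.1*s + 0.18 = (s + 0.9)(s + 0.2). Poles: -0.2, -0.9. All Re(p)<0: Yes (stable)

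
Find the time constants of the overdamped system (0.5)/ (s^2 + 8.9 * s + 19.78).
Overdamped: real poles at -4.3, -4.6. τ = -1/pole → τ₁ = 0.2326, τ₂ = 0.2174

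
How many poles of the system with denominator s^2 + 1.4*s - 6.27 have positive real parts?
s^2 + 1.4*s - 6.27 = (s - 1.9)(s + 3.3). Poles: -3.3, 1.9. RHP poles (Re>0): 1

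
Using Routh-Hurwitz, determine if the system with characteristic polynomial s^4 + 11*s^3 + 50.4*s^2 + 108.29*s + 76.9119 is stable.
Routh array:
s^4: [1, 50.4, 76.9119]; s^3: [11, 108.29]; s^2: [40.5555, 76.9119]; s^1: [87.4289]; s^0: [76.9119]
First column: [1, 11, 40.5555, 87.4289, 76.9119]. Sign changes = 0.
Yes, stable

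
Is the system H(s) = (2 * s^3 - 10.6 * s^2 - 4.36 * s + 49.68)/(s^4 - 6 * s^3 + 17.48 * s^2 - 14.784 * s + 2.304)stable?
Denominator: s^4 - 6*s^3 + 17.48*s^2 - 14.784*s + 2.304 = (s - 1)(s - 0.2)(s^2 - 4.8*s + 11.52). Poles: 0.2, 1, 2.4 + 2.4j, 2.4 - 2.4j. All Re(p)<0: No (unstable)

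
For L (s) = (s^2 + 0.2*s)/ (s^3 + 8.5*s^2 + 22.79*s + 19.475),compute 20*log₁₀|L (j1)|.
Substitute s = j*1: L(j1) = -0.0111162 + 0.0402937j.
|L(j1)| = sqrt(Re² + Im²) = 0.0418.
20*log₁₀(0.0418) = -27.58 dB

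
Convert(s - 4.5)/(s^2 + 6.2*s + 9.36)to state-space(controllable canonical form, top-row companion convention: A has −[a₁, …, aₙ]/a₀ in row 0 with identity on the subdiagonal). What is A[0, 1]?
Reachable canonical form for den = s^2 + 6.2*s + 9.36: top row of A = -[a₁,a₂,...,aₙ]/a₀, ones on the subdiagonal, zeros elsewhere.
A = [[-6.2, -9.36], [1, 0]].
A[0,1] = -9.36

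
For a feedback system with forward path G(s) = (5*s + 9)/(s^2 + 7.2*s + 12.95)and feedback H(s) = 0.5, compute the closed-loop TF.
Closed-loop T = G/(1+GH).
Numerator: G_num * H_den = 5*s + 9.
Denominator: G_den * H_den + G_num * H_num = (s^2 + 7.2*s + 12.95) + (2.5*s + 4.5) = s^2 + 9.7*s + 17.45.
T(s) = (5*s + 9)/(s^2 + 9.7*s + 17.45)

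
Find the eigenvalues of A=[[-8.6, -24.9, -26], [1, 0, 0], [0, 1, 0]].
Eigenvalues solve det(λI - A) = 0.
Characteristic polynomial: λ^3 + 8.6*λ^2 + 24.9*λ + 26 = 0.
Factor: (λ + 4)(λ^2 + 4.6*λ + 6.5) = 0.
Roots: -2.3 + 1.1j, -2.3 - 1.1j, -4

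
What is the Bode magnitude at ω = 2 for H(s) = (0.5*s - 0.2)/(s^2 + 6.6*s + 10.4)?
Substitute s = j*2: H(j2) = 0.0553903 + 0.0420074j.
|H(j2)| = sqrt(Re² + Im²) = 0.06952.
20*log₁₀(0.06952) = -23.16 dB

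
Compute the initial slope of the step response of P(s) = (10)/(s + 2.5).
IVT: y'(0⁺) = lim_{s→∞} s²·Y(s) = lim_{s→∞} s·P(s).
deg(num) = 0, deg(den) = 1, relative degree = 1, so s·P(s) → (leading num)/(leading den) = 10/1 = 10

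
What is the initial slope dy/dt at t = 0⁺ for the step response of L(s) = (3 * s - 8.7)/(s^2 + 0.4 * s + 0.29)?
IVT: y'(0⁺) = lim_{s→∞} s²·Y(s) = lim_{s→∞} s·L(s).
deg(num) = 1, deg(den) = 2, relative degree = 1, so s·L(s) → (leading num)/(leading den) = 3/1 = 3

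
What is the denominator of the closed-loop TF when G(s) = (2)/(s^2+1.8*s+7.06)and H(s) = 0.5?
Characteristic poly = G_den * H_den + G_num * H_num = (s^2 + 1.8*s + 7.06) + (1) = s^2 + 1.8*s + 8.06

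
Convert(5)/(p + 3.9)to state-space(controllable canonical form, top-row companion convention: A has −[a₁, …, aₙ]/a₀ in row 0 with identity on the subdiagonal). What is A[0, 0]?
Reachable canonical form for den = p + 3.9: top row of A = -[a₁,a₂,...,aₙ]/a₀, ones on the subdiagonal, zeros elsewhere.
A = [[-3.9]].
A[0,0] = -3.9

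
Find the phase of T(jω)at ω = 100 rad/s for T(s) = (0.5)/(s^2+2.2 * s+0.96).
Substitute s = j*100: T(j100) = -4.99806e-05 - 1.09968e-06j.
∠T(j100) = atan2(Im, Re) = atan2(-1.09968e-06, -4.99806e-05) = -178.74°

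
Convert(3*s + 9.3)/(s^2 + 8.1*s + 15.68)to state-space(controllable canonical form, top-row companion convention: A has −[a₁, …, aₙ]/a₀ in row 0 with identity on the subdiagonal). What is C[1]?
Reachable canonical form: C = numerator coefficients (right-aligned, zero-padded to length n).
num = 3*s + 9.3, C = [[3, 9.3]].
C[1] = 9.3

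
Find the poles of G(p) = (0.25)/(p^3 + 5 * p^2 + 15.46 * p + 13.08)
Set denominator = 0: p^3 + 5*p^2 + 15.46*p + 13.08 = (p + 1.2)(p^2 + 3.8*p + 10.9) = 0 → Poles: -1.2, -1.9 + 2.7j, -1.9 - 2.7j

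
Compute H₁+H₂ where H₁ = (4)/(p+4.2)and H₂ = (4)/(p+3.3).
Parallel: H = H₁ + H₂ = (n₁·d₂ + n₂·d₁)/(d₁·d₂).
n₁·d₂ = 4*p + 13.2. n₂·d₁ = 4*p + 16.8. Sum = 8*p + 30. d₁·d₂ = p^2 + 7.5*p + 13.86.
H(p) = (8*p + 30)/(p^2 + 7.5*p + 13.86)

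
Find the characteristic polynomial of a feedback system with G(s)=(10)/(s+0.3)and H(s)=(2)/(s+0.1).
Characteristic poly = G_den * H_den + G_num * H_num = (s^2 + 0.4*s + 0.03) + (20) = s^2 + 0.4*s + 20.03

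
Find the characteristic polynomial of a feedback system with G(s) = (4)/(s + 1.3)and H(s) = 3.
Characteristic poly = G_den * H_den + G_num * H_num = (s + 1.3) + (12) = s + 13.3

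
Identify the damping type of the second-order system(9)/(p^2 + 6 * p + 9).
Standard form: ωn²/(p²+2ζωn·p+ωn²) gives ωn=3, ζ=1.
Critically damped (ζ = 1)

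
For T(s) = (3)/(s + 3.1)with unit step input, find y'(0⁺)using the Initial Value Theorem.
IVT: y'(0⁺) = lim_{s→∞} s²·Y(s) = lim_{s→∞} s·T(s).
deg(num) = 0, deg(den) = 1, relative degree = 1, so s·T(s) → (leading num)/(leading den) = 3/1 = 3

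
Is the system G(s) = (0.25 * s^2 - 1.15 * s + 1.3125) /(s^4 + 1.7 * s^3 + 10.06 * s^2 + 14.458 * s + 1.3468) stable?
Denominator: s^4 + 1.7*s^3 + 10.06*s^2 + 14.458*s + 1.3468 = (s + 1.4)(s + 0.1)(s^2 + 0.2*s + 9.62). Poles: -0.1, -0.1 + 3.1j, -0.1 - 3.1j, -1.4. All Re(p)<0: Yes (stable)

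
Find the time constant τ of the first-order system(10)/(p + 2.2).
First-order system: τ = -1/pole. Pole = -2.2. τ = -1/(-2.2) = 0.4545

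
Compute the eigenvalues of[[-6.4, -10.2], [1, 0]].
Eigenvalues solve det(λI - A) = 0.
Characteristic polynomial: λ^2 + 6.4*λ + 10.2 = 0.
Factor: (λ + 3.4)(λ + 3) = 0.
Roots: -3, -3.4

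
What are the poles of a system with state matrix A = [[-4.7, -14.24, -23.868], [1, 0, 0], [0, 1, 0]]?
Eigenvalues solve det(λI - A) = 0.
Characteristic polynomial: λ^3 + 4.7*λ^2 + 14.24*λ + 23.868 = 0.
Factor: (λ + 2.7)(λ^2 + 2*λ + 8.84) = 0.
Roots: -1 + 2.8j, -1 - 2.8j, -2.7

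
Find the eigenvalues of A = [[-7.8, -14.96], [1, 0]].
Eigenvalues solve det(λI - A) = 0.
Characteristic polynomial: λ^2 + 7.8*λ + 14.96 = 0.
Factor: (λ + 3.4)(λ + 4.4) = 0.
Roots: -3.4, -4.4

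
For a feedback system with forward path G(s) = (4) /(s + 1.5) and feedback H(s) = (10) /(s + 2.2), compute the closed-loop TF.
Closed-loop T = G/(1+GH).
Numerator: G_num * H_den = 4*s + 8.8.
Denominator: G_den * H_den + G_num * H_num = (s^2 + 3.7*s + 3.3) + (40) = s^2 + 3.7*s + 43.3.
T(s) = (4*s + 8.8)/(s^2 + 3.7*s + 43.3)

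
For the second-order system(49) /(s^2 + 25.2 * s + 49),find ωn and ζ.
Standard form: ωn²/(s²+2ζωn·s+ωn²).
const=49=ωn² → ωn=7, s coeff=25.2=2ζωn → ζ=1.8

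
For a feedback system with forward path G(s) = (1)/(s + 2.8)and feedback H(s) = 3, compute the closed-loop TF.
Closed-loop T = G/(1+GH).
Numerator: G_num * H_den = 1.
Denominator: G_den * H_den + G_num * H_num = (s + 2.8) + (3) = s + 5.8.
T(s) = (1)/(s + 5.8)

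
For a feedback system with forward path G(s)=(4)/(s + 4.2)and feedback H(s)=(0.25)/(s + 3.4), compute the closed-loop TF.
Closed-loop T = G/(1+GH).
Numerator: G_num * H_den = 4*s + 13.6.
Denominator: G_den * H_den + G_num * H_num = (s^2 + 7.6*s + 14.28) + (1) = s^2 + 7.6*s + 15.28.
T(s) = (4*s + 13.6)/(s^2 + 7.6*s + 15.28)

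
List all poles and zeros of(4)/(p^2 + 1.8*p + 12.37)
Set denominator = 0: p^2 + 1.8*p + 12.37 = 0 → Poles: -0.9 + 3.4j, -0.9 - 3.4j
Numerator is a nonzero constant (4) → Zeros: none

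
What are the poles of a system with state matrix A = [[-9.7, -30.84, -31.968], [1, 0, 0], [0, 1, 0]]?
Eigenvalues solve det(λI - A) = 0.
Characteristic polynomial: λ^3 + 9.7*λ^2 + 30.84*λ + 31.968 = 0.
Factor: (λ + 2.4)(λ + 3.7)(λ + 3.6) = 0.
Roots: -2.4, -3.6, -3.7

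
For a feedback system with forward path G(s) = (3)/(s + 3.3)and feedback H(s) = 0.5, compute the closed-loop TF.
Closed-loop T = G/(1+GH).
Numerator: G_num * H_den = 3.
Denominator: G_den * H_den + G_num * H_num = (s + 3.3) + (1.5) = s + 4.8.
T(s) = (3)/(s + 4.8)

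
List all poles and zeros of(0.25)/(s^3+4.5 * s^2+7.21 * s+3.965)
Set denominator = 0: s^3 + 4.5*s^2 + 7.21*s + 3.965 = (s + 1.3)(s^2 + 3.2*s + 3.05) = 0 → Poles: -1.3, -1.6 + 0.7j, -1.6 - 0.7j
Numerator is a nonzero constant (0.25) → Zeros: none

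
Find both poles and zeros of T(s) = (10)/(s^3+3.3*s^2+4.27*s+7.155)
Set denominator = 0: s^3 + 3.3*s^2 + 4.27*s + 7.155 = (s + 2.7)(s^2 + 0.6*s + 2.65) = 0 → Poles: -0.3 + 1.6j, -0.3 - 1.6j, -2.7
Numerator is a nonzero constant (10) → Zeros: none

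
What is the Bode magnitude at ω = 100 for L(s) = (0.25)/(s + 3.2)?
Substitute s = j*100: L(j100) = 7.99182e-05 - 0.00249744j.
|L(j100)| = sqrt(Re² + Im²) = 0.002499.
20*log₁₀(0.002499) = -52.05 dB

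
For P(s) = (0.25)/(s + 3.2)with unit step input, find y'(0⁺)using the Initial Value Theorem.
IVT: y'(0⁺) = lim_{s→∞} s²·Y(s) = lim_{s→∞} s·P(s).
deg(num) = 0, deg(den) = 1, relative degree = 1, so s·P(s) → (leading num)/(leading den) = 0.25/1 = 0.25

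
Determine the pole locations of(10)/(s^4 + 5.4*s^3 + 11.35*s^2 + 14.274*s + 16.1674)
Set denominator = 0: s^4 + 5.4*s^3 + 11.35*s^2 + 14.274*s + 16.1674 = (s^2 + 0.4*s + 2.29)(s^2 + 5*s + 7.06) = 0 → Poles: -0.2 + 1.5j, -0.2 - 1.5j, -2.5 + 0.9j, -2.5 - 0.9j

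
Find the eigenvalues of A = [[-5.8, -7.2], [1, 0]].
Eigenvalues solve det(λI - A) = 0.
Characteristic polynomial: λ^2 + 5.8*λ + 7.2 = 0.
Factor: (λ + 1.8)(λ + 4) = 0.
Roots: -1.8, -4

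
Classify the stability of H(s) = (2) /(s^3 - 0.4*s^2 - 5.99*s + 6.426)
Denominator: s^3 - 0.4*s^2 - 5.99*s + 6.426 = (s - 1.4)(s + 2.7)(s - 1.7). Poles: -2.7, 1.4, 1.7. Unstable (2 pole(s) in RHP)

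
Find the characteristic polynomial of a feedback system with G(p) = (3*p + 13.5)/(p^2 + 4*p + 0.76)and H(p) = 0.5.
Characteristic poly = G_den * H_den + G_num * H_num = (p^2 + 4*p + 0.76) + (1.5*p + 6.75) = p^2 + 5.5*p + 7.51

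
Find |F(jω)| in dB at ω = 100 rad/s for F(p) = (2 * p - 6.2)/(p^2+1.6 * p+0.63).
Substitute p = j*100: F(j100) = 0.000939839 - 0.0199862j.
|F(j100)| = sqrt(Re² + Im²) = 0.02001.
20*log₁₀(0.02001) = -33.98 dB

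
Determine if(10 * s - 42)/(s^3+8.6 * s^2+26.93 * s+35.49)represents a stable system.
Denominator: s^3 + 8.6*s^2 + 26.93*s + 35.49 = (s + 4.2)(s^2 + 4.4*s + 8.45). Poles: -2.2 + 1.9j, -2.2 - 1.9j, -4.2. All Re(p)<0: Yes (stable)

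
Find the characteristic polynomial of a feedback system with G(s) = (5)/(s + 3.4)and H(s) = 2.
Characteristic poly = G_den * H_den + G_num * H_num = (s + 3.4) + (10) = s + 13.4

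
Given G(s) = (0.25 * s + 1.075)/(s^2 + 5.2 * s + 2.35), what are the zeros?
Set numerator = 0: 0.25*s + 1.075 = 0 → Zeros: -4.3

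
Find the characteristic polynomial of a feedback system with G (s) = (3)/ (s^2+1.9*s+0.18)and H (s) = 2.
Characteristic poly = G_den * H_den + G_num * H_num = (s^2 + 1.9*s + 0.18) + (6) = s^2 + 1.9*s + 6.18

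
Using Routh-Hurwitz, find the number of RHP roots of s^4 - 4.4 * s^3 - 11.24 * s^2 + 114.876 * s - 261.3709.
Routh array:
s^4: [1, -11.24, -261.3709]; s^3: [-4.4, 114.876]; s^2: [14.8682, -261.3709]; s^1: [37.5275]; s^0: [-261.3709]
First column: [1, -4.4, 14.8682, 37.5275, -261.3709]. Sign changes = RHP roots = 3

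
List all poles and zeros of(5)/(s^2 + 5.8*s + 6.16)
Set denominator = 0: s^2 + 5.8*s + 6.16 = (s + 1.4)(s + 4.4) = 0 → Poles: -1.4, -4.4
Numerator is a nonzero constant (5) → Zeros: none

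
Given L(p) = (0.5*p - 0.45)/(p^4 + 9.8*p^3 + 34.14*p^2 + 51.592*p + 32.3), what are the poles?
Set denominator = 0: p^4 + 9.8*p^3 + 34.14*p^2 + 51.592*p + 32.3 = (p + 3.8)(p + 3.4)(p^2 + 2.6*p + 2.5) = 0 → Poles: -1.3 + 0.9j, -1.3 - 0.9j, -3.4, -3.8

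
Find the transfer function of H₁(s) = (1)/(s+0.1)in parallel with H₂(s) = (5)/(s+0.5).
Parallel: H = H₁ + H₂ = (n₁·d₂ + n₂·d₁)/(d₁·d₂).
n₁·d₂ = s + 0.5. n₂·d₁ = 5*s + 0.5. Sum = 6*s + 1. d₁·d₂ = s^2 + 0.6*s + 0.05.
H(s) = (6*s + 1)/(s^2 + 0.6*s + 0.05)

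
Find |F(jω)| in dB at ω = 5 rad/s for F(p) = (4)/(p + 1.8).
Substitute p = j*5: F(j5) = 0.254958 - 0.708215j.
|F(j5)| = sqrt(Re² + Im²) = 0.7527.
20*log₁₀(0.7527) = -2.47 dB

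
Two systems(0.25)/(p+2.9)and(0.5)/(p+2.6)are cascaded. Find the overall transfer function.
Series: H = H₁ · H₂ = (n₁·n₂)/(d₁·d₂).
Num: n₁·n₂ = 0.125. Den: d₁·d₂ = p^2 + 5.5*p + 7.54.
H(p) = (0.125)/(p^2 + 5.5*p + 7.54)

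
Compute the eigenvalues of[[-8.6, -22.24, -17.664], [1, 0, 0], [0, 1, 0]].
Eigenvalues solve det(λI - A) = 0.
Characteristic polynomial: λ^3 + 8.6*λ^2 + 22.24*λ + 17.664 = 0.
Factor: (λ + 2.4)(λ + 4.6)(λ + 1.6) = 0.
Roots: -1.6, -2.4, -4.6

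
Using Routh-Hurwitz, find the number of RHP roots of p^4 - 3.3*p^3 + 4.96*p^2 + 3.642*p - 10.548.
Routh array:
p^4: [1, 4.96, -10.548]; p^3: [-3.3, 3.642]; p^2: [6.06364, -10.548]; p^1: [-2.09852]; p^0: [-10.548]
First column: [1, -3.3, 6.06364, -2.09852, -10.548]. Sign changes = RHP roots = 3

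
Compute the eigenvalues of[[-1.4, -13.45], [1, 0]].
Eigenvalues solve det(λI - A) = 0.
Characteristic polynomial: λ^2 + 1.4*λ + 13.45 = 0.
Roots: -0.7 + 3.6j, -0.7 - 3.6j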